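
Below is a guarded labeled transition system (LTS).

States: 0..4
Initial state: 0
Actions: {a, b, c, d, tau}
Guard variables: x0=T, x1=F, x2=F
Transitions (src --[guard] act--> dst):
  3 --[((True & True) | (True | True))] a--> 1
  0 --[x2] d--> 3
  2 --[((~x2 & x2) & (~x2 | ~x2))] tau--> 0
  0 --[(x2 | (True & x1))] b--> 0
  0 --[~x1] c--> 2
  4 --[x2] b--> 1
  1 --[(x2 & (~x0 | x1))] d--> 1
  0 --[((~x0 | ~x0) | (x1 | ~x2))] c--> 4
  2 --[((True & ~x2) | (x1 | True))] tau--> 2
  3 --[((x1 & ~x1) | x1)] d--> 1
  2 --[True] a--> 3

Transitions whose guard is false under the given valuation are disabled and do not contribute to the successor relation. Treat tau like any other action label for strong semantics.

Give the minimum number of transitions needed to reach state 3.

Answer: 2

Analysis:
BFS to 3:
  Layer 0: {0}
  Layer 1: {2,4}
  Layer 2: {3}
3 enters at depth 2; path c·a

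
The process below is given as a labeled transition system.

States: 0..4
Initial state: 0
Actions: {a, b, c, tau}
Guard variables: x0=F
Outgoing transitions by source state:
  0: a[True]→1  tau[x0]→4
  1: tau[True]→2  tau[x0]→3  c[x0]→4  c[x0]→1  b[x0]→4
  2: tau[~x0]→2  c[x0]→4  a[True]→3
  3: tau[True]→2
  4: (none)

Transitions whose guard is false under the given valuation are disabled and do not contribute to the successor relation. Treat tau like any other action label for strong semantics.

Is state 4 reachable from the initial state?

Answer: UNREACHABLE

Trace:
After dropping false guards: 5 live edges.
L0 = {0}
L1 = {1}  cumulative {0,1}
L2 = {2}  cumulative {0,1,2}
L3 = {3}  cumulative {0,1,2,3}
Reachable = {0,1,2,3}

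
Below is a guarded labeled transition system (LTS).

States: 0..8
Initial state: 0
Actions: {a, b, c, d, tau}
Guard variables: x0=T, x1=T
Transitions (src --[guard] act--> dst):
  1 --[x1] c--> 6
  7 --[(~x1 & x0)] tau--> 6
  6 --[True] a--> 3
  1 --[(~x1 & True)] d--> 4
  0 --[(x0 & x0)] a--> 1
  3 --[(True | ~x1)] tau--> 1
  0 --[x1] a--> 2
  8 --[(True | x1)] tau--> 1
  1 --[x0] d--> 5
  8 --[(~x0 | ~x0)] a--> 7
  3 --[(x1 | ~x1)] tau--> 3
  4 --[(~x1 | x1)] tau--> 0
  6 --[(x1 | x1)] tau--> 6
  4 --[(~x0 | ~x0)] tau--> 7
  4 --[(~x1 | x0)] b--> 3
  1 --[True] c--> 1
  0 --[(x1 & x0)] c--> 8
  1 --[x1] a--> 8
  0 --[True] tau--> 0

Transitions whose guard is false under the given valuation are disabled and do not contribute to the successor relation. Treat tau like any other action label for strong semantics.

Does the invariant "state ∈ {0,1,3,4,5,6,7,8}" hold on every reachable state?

Safe = {0,1,3,4,5,6,7,8}
R = {0,1,2,3,5,6,8}
  0: ✓
  1: ✓
  2: VIOLATES
  3: ✓
  5: ✓
  6: ✓
  8: ✓
witness against invariant: a → 2

Answer: INVARIANT VIOLATED at state 2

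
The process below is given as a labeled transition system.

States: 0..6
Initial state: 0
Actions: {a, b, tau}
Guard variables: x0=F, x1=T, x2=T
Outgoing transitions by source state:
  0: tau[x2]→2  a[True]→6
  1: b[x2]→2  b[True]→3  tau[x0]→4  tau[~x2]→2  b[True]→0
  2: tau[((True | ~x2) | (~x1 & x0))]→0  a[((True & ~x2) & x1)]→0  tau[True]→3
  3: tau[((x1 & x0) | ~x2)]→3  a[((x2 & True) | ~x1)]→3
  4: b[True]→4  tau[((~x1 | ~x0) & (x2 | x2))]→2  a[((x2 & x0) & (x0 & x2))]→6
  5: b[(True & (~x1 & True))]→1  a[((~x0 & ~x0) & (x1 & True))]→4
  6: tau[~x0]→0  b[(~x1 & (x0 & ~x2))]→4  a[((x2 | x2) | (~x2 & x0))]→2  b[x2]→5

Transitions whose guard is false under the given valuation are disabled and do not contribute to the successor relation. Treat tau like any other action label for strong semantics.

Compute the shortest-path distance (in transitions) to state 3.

Answer: 2

Working:
Breadth-first toward 3:
  Layer 0: {0}
  Layer 1: {2,6}
  Layer 2: {3,5}
3 enters at depth 2; path tau·tau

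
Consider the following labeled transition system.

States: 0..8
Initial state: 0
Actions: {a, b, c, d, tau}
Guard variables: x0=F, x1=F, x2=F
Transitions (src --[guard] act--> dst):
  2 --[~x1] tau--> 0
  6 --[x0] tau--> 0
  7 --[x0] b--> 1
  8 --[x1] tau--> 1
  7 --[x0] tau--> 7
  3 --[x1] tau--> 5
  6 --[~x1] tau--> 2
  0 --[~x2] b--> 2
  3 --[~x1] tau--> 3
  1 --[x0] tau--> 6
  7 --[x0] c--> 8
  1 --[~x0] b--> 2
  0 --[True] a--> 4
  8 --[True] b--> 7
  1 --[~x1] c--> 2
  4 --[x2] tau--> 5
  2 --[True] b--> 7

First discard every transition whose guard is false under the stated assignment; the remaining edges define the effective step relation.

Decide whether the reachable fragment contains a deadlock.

Reachable = {0,2,4,7}
  0: a→4  b→2  [2 out]
  2: b→7  tau→0  [2 out]
  4: ∅  [no exit]
  7: ∅  [no exit]
witness 4: a

Answer: DEADLOCK at state 4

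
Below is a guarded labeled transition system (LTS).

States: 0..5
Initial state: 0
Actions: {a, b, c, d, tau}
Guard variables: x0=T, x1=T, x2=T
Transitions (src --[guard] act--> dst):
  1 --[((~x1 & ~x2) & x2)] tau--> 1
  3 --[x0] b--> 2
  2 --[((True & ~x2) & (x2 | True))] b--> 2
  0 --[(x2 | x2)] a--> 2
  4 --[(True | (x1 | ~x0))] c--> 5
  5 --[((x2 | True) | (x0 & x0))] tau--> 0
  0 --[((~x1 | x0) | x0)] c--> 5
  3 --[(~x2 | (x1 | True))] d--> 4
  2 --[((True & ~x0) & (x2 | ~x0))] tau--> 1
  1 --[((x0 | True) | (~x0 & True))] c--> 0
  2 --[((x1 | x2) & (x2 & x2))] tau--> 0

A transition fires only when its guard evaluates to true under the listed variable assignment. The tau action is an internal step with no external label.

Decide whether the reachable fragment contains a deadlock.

R = {0,2,5}
  0: a→2  c→5  [deg 2]
  2: tau→0  [deg 1]
  5: tau→0  [deg 1]

Answer: DEADLOCK-FREE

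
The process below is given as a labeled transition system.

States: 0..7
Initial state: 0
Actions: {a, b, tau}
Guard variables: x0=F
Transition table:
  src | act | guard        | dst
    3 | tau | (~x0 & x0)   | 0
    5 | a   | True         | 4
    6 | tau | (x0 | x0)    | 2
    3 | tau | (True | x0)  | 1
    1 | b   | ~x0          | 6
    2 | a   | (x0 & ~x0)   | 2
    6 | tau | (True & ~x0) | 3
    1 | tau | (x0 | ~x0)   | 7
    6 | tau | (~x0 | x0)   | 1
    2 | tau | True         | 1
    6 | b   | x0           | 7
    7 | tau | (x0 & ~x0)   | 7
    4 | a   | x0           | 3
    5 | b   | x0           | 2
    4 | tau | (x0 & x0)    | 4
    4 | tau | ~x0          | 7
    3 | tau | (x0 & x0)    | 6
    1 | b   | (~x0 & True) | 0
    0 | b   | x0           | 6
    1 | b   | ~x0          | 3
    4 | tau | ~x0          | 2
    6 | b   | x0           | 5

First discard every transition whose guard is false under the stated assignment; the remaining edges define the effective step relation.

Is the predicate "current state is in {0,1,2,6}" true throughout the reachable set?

Inv-set: {0,1,2,6}
R = {0}
  0: ok

Answer: INVARIANT HOLDS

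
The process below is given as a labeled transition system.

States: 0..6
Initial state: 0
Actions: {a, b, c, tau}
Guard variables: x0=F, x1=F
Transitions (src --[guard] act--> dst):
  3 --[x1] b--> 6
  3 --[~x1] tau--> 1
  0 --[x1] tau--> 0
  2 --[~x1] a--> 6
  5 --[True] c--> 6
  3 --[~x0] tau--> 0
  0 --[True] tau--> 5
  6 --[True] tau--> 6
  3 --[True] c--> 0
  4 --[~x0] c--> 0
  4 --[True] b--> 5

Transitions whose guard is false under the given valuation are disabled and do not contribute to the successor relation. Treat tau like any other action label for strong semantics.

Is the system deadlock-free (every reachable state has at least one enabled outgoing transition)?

Answer: DEADLOCK-FREE

Trace:
Reach set: {0,5,6}
  0: tau→5  [deg 1]
  5: c→6  [deg 1]
  6: tau→6  [deg 1]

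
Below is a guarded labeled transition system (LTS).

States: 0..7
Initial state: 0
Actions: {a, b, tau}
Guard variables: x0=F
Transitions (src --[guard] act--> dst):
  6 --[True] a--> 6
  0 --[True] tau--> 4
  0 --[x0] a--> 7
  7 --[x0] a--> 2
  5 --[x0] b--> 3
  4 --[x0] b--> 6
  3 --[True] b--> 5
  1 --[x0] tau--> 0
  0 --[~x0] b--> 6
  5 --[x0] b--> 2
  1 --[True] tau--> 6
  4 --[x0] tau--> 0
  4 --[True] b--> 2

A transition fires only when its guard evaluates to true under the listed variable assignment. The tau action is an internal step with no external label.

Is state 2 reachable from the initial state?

6 transition(s) survive guard evaluation.
depth 0: {0}
depth 1: {4,6}  cumulative {0,4,6}
depth 2: {2}  cumulative {0,2,4,6}
Reachable = {0,2,4,6}
Path to 2: tau·b

Answer: REACHABLE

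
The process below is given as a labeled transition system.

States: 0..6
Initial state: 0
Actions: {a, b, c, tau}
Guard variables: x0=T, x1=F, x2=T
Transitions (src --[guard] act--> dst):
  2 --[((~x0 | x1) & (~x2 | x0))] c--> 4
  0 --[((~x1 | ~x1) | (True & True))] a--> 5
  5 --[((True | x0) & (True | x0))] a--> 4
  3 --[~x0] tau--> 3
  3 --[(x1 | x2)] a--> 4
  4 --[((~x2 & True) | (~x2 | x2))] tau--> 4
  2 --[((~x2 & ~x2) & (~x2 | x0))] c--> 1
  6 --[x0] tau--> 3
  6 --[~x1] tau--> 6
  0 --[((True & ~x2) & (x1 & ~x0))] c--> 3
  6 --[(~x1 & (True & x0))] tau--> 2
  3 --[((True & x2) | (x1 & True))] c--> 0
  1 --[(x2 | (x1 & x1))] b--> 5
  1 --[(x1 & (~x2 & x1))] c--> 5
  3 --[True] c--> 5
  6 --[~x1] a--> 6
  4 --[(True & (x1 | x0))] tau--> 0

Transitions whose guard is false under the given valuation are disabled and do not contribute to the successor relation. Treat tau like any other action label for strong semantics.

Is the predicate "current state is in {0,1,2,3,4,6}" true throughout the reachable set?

Answer: INVARIANT VIOLATED at state 5

Analysis:
Allowed set {0,1,2,3,4,6}
Reachable = {0,4,5}
  0: ✓
  4: ✓
  5: outside
witness against invariant: a → 5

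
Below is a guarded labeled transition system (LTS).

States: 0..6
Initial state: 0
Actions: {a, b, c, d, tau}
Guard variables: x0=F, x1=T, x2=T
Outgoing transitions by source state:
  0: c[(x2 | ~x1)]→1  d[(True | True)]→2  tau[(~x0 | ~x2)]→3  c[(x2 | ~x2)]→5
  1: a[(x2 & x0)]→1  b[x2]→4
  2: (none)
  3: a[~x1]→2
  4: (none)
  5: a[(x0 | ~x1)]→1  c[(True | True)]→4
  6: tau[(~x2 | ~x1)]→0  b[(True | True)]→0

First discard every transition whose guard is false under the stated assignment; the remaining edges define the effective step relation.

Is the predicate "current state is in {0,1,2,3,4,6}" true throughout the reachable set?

Answer: INVARIANT VIOLATED at state 5

Working:
Safe = {0,1,2,3,4,6}
R = {0,1,2,3,4,5}
  0: ✓
  1: ✓
  2: ✓
  3: ✓
  4: ✓
  5: ✗ unsafe
counterexample path to 5: c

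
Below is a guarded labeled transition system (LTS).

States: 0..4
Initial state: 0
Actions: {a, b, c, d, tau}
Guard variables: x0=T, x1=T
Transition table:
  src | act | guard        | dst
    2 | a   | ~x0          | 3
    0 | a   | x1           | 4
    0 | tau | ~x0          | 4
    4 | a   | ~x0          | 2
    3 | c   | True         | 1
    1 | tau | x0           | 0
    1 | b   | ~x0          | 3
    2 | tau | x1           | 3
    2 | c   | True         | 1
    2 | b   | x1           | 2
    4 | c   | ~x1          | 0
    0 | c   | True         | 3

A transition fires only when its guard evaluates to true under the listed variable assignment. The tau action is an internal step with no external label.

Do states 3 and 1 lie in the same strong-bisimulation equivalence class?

Compute ~ classes (split until stable):
  π0 = {{0,1,2,3,4}}
  π1 = {{0},{1},{2},{3},{4}}
5 equivalence class(es) (converged in 2)
3∈{3}, 1∈{1}

Answer: NOT BISIMILAR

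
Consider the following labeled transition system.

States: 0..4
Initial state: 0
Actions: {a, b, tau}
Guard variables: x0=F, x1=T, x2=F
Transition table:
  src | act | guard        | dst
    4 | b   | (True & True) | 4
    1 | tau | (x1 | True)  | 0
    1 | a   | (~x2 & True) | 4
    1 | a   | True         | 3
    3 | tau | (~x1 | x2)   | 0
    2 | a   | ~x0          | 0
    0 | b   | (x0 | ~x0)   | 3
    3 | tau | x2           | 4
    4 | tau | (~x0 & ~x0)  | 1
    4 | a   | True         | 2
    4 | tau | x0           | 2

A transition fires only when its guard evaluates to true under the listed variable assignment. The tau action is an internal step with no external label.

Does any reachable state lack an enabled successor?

R = {0,3}
  0: b→3  [1 out]
  3: ∅  [deadlock]
witness 3: b

Answer: DEADLOCK at state 3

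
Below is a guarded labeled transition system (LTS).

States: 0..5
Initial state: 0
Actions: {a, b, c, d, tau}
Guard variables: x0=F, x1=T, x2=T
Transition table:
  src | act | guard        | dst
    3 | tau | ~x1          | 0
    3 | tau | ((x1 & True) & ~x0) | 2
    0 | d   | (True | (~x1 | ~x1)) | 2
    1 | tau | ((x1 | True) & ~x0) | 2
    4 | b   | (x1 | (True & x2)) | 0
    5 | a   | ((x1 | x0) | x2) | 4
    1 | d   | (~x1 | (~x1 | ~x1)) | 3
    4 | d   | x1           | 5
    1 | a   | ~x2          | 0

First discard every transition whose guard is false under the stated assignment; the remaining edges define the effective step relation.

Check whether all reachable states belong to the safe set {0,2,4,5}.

Inv-set: {0,2,4,5}
Reachable = {0,2}
  0: ok
  2: ok

Answer: INVARIANT HOLDS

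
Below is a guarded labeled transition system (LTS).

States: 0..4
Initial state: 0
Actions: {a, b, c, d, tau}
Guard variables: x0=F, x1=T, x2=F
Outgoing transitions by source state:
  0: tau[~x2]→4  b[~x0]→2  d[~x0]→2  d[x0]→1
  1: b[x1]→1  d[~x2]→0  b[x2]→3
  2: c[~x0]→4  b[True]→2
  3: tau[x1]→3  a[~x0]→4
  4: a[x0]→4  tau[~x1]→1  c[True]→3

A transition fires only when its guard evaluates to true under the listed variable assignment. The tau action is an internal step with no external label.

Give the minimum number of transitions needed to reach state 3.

Layered search for 3:
  L0 = {0}
  L1 = {2,4}
  L2 = {3}
3 enters at depth 2; path tau·c

Answer: 2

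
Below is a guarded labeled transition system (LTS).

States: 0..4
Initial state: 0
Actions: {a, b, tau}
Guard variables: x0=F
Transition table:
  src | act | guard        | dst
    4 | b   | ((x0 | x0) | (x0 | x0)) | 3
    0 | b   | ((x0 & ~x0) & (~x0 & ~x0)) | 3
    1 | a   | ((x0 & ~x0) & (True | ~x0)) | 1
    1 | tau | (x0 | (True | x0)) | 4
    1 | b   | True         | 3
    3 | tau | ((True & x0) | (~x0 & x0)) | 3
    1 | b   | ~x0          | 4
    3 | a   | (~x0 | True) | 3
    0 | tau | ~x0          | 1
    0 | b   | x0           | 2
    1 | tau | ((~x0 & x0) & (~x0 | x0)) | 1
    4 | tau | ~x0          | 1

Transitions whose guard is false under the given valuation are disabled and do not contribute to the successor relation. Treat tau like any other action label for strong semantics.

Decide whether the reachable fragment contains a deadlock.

R = {0,1,3,4}
  0: tau→1  [1 out]
  1: b→3  b→4  tau→4  [3 out]
  3: a→3  [1 out]
  4: tau→1  [1 out]

Answer: DEADLOCK-FREE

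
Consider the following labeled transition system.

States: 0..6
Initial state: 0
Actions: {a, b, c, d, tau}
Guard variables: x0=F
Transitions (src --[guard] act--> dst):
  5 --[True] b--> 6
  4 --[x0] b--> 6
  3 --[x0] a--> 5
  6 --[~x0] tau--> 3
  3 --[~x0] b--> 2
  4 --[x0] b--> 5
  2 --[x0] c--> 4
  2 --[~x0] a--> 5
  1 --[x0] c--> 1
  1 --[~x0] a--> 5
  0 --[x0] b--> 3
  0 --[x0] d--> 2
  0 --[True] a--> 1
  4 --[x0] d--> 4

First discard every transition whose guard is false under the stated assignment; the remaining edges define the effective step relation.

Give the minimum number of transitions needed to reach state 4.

Breadth-first toward 4:
  depth 0: {0}
  depth 1: {1}
  depth 2: {5}
  depth 3: {6}
  depth 4: {3}
  depth 5: {2}
4 never appears.

Answer: UNREACHABLE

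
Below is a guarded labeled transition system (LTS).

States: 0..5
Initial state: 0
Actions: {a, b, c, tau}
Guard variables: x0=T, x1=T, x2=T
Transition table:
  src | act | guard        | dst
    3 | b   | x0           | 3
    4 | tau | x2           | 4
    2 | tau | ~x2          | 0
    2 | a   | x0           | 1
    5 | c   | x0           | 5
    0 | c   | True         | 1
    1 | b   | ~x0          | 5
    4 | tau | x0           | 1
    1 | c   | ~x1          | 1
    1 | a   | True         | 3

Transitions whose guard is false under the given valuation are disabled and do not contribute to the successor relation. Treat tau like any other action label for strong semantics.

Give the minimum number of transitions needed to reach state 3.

Layered search for 3:
  depth 0: {0}
  depth 1: {1}
  depth 2: {3}
first hit 3 at d=2 via c·a

Answer: 2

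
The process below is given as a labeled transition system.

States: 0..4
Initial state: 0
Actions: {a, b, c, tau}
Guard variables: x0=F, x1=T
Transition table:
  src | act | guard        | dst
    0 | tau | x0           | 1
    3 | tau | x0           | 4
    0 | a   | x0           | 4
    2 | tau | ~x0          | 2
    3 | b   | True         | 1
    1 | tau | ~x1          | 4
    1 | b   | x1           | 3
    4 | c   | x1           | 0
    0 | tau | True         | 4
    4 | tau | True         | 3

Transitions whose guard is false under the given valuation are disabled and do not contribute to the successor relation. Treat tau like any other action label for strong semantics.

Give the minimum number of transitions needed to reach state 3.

Answer: 2

Analysis:
BFS to 3:
  Layer 0: {0}
  Layer 1: {4}
  Layer 2: {3}
3 enters at depth 2; path tau·tau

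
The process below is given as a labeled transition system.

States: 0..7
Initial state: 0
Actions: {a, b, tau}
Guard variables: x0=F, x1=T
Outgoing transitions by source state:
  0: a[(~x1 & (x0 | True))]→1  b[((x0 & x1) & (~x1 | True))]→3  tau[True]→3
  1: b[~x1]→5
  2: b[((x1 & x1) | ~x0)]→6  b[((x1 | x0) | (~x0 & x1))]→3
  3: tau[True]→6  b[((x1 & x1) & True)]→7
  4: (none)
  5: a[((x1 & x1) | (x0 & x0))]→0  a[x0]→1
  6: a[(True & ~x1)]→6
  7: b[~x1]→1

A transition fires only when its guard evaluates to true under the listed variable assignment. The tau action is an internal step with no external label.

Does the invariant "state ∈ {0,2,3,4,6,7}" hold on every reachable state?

Inv-set: {0,2,3,4,6,7}
R = {0,3,6,7}
  0: ok
  3: ok
  6: ok
  7: ok

Answer: INVARIANT HOLDS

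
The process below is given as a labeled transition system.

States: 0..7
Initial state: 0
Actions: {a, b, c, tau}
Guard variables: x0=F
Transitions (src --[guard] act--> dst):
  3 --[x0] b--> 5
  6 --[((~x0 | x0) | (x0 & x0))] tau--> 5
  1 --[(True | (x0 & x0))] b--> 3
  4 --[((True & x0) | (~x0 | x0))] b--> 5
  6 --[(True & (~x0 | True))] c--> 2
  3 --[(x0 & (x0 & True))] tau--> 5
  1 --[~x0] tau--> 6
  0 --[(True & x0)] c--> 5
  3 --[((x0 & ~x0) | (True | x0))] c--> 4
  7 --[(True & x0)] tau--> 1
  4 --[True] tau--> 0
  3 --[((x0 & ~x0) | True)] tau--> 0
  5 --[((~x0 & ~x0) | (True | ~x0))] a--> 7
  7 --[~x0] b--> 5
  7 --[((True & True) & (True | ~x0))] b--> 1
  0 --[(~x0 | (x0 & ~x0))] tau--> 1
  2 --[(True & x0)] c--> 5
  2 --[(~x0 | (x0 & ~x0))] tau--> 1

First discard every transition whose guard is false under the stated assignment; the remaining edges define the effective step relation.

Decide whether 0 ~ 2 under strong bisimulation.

Answer: BISIMILAR

Trace:
Bisimulation quotient by refinement:
  P[0] = {{0,1,2,3,4,5,6,7}}
  P[1] = {{0,2},{1,4},{3,6},{5},{7}}
  P[2] = {{0,2},{1},{3},{4},{5},{6},{7}}
Fixed point at round 3; 7 class(es).
class of 0: {0,2}; class of 2: {0,2}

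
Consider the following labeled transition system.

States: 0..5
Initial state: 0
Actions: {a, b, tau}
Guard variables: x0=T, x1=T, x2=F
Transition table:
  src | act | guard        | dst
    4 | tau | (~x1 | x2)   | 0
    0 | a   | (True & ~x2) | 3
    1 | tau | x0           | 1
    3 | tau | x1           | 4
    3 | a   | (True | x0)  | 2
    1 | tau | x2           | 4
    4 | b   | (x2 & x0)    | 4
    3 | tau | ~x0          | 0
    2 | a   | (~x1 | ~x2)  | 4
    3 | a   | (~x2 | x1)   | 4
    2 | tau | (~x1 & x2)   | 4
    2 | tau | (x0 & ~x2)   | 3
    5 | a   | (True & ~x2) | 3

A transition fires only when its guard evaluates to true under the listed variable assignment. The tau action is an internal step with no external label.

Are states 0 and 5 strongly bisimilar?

Bisimulation quotient by refinement:
  P[0] = {{0,1,2,3,4,5}}
  P[1] = {{0,5},{1},{2,3},{4}}
  P[2] = {{0,5},{1},{2},{3},{4}}
Fixed point at round 3; 5 class(es).
0∈{0,5}, 5∈{0,5}

Answer: BISIMILAR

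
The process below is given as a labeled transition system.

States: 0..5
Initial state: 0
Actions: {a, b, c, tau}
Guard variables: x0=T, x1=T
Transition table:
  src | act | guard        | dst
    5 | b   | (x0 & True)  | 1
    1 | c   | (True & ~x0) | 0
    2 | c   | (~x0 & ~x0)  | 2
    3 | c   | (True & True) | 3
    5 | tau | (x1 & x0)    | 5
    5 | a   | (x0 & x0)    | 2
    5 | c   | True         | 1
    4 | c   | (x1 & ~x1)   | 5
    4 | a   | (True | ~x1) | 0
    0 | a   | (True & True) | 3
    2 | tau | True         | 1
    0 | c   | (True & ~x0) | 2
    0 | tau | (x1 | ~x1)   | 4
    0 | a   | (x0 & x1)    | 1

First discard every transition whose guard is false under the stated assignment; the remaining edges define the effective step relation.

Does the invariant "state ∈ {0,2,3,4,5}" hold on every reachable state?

Answer: INVARIANT VIOLATED at state 1

Trace:
Inv-set: {0,2,3,4,5}
Reachable = {0,1,3,4}
  0: safe
  1: ✗ unsafe
  3: safe
  4: safe
witness against invariant: a → 1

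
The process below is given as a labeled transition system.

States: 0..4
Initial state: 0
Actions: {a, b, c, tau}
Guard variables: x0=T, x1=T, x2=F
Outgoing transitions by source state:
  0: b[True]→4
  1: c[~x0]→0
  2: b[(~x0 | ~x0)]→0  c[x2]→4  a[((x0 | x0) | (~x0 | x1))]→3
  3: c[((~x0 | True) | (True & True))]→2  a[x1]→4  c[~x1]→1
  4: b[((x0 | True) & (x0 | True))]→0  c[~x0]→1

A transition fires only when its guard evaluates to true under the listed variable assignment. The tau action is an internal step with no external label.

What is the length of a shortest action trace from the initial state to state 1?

Answer: UNREACHABLE

Trace:
Layered search for 1:
  depth 0: {0}
  depth 1: {4}
1 never appears.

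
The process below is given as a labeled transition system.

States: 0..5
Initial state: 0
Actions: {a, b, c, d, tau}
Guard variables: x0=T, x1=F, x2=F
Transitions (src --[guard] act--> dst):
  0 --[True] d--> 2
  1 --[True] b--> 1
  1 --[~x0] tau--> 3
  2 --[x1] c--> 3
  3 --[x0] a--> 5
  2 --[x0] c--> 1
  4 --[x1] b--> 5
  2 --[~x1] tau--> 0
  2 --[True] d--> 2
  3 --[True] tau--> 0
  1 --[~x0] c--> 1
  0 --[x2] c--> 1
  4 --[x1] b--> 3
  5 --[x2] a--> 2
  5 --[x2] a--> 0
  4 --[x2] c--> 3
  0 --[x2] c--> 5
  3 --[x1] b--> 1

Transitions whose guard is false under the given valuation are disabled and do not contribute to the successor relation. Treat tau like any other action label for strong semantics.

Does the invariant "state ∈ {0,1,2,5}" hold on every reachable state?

Answer: INVARIANT HOLDS

Working:
Inv-set: {0,1,2,5}
Reachable = {0,1,2}
  0: ✓
  1: ✓
  2: ✓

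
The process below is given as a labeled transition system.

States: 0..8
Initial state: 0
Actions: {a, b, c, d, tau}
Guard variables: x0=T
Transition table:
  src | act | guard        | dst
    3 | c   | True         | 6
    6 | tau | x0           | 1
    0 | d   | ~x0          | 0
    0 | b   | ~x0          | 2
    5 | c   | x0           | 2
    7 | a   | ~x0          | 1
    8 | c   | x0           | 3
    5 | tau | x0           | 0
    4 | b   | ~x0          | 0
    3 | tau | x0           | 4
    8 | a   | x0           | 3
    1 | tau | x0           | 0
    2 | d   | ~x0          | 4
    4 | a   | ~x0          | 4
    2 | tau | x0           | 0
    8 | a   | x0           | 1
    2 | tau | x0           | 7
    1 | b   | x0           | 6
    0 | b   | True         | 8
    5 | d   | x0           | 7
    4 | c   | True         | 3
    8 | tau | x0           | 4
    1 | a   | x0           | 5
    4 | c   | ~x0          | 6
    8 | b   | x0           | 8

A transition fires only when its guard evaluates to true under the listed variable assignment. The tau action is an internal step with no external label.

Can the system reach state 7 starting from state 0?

Answer: REACHABLE

Analysis:
Guard filter leaves 18 enabled edge(s).
Layer 0: {0}
Layer 1: {8}  now seen {0,8}
Layer 2: {1,3,4}  now seen {0,1,3,4,8}
Layer 3: {5,6}  now seen {0,1,3,4,5,6,8}
Layer 4: {2,7}  now seen {0,1,2,3,4,5,6,7,8}
Reach set: {0,1,2,3,4,5,6,7,8}
witness 7: b·a·a·d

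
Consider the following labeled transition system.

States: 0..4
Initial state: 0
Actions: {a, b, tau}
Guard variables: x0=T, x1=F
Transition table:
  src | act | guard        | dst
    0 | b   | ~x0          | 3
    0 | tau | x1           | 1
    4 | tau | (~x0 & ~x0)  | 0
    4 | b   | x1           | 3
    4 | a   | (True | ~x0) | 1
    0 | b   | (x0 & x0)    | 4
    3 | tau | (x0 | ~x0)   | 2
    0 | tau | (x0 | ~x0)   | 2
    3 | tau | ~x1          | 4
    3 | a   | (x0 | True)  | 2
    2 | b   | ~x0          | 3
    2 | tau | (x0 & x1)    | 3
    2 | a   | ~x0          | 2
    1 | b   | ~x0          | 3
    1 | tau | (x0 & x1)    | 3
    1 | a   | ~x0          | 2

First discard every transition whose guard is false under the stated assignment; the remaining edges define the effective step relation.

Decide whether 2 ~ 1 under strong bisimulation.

Answer: BISIMILAR

Analysis:
Refine partition for ~:
  P[0] = {{0,1,2,3,4}}
  P[1] = {{0},{1,2},{3},{4}}
Fixed point at round 2; 4 class(es).
class of 2: {1,2}; class of 1: {1,2}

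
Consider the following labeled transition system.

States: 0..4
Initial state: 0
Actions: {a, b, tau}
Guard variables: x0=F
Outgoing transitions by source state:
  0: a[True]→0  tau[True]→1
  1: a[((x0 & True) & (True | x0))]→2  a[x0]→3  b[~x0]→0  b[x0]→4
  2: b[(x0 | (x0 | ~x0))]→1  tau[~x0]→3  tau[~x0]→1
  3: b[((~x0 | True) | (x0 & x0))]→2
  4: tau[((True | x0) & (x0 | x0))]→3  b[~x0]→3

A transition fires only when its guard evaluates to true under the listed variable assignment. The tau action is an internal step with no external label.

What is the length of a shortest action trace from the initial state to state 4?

Answer: UNREACHABLE

Trace:
Layered search for 4:
  depth 0: {0}
  depth 1: {1}
4 never appears.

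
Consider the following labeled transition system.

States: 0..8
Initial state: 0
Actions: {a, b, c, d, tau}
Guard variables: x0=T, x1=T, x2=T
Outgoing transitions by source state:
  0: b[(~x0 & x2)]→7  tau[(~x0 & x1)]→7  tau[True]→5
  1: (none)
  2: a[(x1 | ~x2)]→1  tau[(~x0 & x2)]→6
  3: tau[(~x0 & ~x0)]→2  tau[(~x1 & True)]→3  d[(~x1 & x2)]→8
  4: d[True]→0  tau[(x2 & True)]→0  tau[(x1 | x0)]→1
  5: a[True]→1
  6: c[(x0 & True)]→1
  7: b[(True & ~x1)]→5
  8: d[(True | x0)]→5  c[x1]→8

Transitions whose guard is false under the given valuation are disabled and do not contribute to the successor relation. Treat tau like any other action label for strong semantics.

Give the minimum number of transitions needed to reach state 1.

Breadth-first toward 1:
  depth 0: {0}
  depth 1: {5}
  depth 2: {1}
depth(1)=2, e.g. tau·a

Answer: 2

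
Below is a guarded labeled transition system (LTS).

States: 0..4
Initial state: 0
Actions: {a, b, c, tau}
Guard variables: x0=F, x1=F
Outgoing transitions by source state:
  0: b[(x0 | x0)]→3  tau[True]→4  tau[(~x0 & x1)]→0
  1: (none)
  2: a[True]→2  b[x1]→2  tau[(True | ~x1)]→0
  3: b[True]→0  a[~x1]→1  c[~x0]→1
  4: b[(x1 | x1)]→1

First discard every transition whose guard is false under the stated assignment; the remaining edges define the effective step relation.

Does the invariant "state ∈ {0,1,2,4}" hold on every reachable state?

Inv-set: {0,1,2,4}
Reachable = {0,4}
  0: ✓
  4: ✓

Answer: INVARIANT HOLDS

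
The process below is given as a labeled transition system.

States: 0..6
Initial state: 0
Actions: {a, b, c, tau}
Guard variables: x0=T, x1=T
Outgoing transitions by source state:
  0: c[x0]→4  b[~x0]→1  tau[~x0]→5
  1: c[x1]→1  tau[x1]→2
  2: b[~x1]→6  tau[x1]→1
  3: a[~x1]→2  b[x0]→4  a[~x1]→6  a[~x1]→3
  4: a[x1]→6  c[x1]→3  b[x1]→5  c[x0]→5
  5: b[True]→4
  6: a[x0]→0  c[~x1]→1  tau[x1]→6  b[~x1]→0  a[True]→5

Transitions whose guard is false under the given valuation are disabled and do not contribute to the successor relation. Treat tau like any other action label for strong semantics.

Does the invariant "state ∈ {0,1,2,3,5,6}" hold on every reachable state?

Answer: INVARIANT VIOLATED at state 4

Working:
Safe = {0,1,2,3,5,6}
Reach set: {0,3,4,5,6}
  0: ok
  3: ok
  4: ✗ unsafe
  5: ok
  6: ok
reach 4 via c — violates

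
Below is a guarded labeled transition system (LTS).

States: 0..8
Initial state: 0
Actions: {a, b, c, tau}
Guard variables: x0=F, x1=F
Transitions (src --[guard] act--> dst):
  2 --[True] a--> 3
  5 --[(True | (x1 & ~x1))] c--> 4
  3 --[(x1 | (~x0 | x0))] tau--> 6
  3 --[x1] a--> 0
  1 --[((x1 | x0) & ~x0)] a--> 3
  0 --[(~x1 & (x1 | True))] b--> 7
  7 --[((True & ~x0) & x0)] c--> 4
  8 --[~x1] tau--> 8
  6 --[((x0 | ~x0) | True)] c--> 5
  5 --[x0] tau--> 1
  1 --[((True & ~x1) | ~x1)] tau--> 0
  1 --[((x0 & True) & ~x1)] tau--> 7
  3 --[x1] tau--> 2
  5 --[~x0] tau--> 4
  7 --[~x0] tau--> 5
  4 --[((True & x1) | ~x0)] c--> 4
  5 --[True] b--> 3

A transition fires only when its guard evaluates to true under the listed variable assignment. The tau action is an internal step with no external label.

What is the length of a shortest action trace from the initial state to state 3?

Answer: 3

Working:
Layered search for 3:
  depth 0: {0}
  depth 1: {7}
  depth 2: {5}
  depth 3: {3,4}
first hit 3 at d=3 via b·tau·b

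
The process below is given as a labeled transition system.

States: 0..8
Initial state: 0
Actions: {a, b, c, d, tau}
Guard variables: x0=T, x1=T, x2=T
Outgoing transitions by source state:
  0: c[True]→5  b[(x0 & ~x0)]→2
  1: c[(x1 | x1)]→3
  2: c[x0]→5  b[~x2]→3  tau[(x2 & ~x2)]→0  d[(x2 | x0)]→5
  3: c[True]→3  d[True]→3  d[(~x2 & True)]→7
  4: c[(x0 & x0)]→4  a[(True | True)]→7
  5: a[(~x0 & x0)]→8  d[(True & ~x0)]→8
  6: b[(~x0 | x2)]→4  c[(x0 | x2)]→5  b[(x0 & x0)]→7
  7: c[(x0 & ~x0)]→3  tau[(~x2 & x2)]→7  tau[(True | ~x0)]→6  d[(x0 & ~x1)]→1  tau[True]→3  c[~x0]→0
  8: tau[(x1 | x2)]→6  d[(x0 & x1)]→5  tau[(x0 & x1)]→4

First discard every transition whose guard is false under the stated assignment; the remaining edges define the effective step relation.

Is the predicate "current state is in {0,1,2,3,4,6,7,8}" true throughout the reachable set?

Answer: INVARIANT VIOLATED at state 5

Trace:
Inv-set: {0,1,2,3,4,6,7,8}
Reach set: {0,5}
  0: ok
  5: outside
reach 5 via c — violates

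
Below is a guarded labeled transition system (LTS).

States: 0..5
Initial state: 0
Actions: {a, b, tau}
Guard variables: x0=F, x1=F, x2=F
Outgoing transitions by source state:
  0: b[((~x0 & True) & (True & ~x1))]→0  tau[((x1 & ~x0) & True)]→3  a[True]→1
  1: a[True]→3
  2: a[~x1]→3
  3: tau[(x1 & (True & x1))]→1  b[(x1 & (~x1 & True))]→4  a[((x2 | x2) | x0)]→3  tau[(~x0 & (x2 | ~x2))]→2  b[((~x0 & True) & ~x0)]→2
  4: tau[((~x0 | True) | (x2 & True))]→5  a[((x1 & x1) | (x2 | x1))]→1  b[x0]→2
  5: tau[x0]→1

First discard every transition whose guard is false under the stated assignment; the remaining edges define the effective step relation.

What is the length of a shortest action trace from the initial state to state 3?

Breadth-first toward 3:
  Layer 0: {0}
  Layer 1: {1}
  Layer 2: {3}
3 enters at depth 2; path a·a

Answer: 2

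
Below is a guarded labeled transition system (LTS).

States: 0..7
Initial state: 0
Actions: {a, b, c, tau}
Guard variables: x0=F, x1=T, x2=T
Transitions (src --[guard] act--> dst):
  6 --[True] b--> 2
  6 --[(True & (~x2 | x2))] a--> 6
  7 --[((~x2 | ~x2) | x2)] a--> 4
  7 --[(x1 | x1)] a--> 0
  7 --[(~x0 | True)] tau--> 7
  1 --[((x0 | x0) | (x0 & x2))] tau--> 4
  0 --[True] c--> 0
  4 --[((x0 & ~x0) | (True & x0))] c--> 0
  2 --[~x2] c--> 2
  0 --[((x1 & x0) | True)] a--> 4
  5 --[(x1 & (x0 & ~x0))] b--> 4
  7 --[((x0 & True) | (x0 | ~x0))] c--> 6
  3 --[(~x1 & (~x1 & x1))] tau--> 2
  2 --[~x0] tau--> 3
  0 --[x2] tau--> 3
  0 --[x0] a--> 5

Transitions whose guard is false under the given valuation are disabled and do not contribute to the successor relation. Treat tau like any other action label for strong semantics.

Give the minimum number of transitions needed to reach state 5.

Answer: UNREACHABLE

Analysis:
BFS to 5:
  Layer 0: {0}
  Layer 1: {3,4}
5 never appears.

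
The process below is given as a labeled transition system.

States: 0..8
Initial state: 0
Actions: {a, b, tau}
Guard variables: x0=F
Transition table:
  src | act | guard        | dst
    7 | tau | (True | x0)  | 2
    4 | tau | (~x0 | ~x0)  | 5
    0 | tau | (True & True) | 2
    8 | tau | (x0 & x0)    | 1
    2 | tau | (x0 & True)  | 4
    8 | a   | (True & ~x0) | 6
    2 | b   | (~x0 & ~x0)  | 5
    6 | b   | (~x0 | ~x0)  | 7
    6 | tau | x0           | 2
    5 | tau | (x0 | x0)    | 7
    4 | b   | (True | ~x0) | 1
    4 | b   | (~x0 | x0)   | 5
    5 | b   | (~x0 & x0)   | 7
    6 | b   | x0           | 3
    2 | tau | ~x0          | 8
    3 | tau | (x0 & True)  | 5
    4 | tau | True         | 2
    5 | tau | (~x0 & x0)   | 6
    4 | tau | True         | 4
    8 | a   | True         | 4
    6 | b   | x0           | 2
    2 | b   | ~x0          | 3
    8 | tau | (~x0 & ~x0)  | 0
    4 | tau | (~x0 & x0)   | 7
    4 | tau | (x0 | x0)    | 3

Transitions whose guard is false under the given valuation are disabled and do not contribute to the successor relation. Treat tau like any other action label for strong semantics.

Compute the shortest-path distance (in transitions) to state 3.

Answer: 2

Trace:
Layered search for 3:
  Layer 0: {0}
  Layer 1: {2}
  Layer 2: {3,5,8}
3 enters at depth 2; path tau·b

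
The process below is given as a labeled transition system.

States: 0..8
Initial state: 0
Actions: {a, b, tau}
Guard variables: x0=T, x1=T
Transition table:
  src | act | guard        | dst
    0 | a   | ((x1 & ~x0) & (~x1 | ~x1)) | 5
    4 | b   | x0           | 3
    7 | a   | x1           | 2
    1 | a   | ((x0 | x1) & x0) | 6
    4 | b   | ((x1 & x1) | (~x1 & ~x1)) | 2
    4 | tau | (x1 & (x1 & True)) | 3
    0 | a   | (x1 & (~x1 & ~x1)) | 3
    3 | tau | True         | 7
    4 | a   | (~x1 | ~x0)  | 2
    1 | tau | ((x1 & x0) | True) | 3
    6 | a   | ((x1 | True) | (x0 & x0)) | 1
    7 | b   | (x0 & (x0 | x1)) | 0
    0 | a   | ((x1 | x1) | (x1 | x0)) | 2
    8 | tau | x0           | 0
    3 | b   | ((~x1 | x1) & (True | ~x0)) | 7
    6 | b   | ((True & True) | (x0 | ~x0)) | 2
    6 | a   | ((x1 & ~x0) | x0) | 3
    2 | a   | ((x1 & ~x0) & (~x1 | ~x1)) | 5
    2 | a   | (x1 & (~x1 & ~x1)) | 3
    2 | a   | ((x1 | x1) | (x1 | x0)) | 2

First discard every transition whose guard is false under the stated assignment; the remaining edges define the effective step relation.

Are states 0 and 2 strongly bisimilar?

Answer: BISIMILAR

Trace:
Refine partition for ~:
  P[0] = {{0,1,2,3,4,5,6,7,8}}
  P[1] = {{0,2},{1},{3,4},{5},{6,7},{8}}
  P[2] = {{0,2},{1},{3},{4},{5},{6},{7},{8}}
8 equivalence class(es) (converged in 3)
0∈{0,2}, 2∈{0,2}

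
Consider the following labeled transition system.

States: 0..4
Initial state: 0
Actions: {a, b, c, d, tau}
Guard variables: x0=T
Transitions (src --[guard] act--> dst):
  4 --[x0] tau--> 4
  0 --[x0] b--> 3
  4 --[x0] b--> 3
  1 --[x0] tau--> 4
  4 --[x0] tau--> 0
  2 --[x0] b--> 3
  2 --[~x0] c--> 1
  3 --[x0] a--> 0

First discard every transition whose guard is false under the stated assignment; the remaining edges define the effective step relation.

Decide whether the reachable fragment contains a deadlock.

Answer: DEADLOCK-FREE

Working:
Reach set: {0,3}
  0: b→3  [1 out]
  3: a→0  [1 out]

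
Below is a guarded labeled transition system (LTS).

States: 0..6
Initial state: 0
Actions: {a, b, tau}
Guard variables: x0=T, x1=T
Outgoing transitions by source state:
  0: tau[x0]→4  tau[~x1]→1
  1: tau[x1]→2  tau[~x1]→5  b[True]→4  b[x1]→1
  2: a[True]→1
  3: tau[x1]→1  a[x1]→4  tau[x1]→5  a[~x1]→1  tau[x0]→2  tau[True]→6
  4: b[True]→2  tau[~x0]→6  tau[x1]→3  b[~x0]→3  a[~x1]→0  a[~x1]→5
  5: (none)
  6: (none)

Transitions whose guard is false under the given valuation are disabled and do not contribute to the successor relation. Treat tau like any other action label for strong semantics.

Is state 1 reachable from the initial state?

12 transition(s) survive guard evaluation.
depth 0: {0}
depth 1: {4}  total {0,4}
depth 2: {2,3}  total {0,2,3,4}
depth 3: {1,5,6}  total {0,1,2,3,4,5,6}
Reach set: {0,1,2,3,4,5,6}
witness 1: tau·b·a

Answer: REACHABLE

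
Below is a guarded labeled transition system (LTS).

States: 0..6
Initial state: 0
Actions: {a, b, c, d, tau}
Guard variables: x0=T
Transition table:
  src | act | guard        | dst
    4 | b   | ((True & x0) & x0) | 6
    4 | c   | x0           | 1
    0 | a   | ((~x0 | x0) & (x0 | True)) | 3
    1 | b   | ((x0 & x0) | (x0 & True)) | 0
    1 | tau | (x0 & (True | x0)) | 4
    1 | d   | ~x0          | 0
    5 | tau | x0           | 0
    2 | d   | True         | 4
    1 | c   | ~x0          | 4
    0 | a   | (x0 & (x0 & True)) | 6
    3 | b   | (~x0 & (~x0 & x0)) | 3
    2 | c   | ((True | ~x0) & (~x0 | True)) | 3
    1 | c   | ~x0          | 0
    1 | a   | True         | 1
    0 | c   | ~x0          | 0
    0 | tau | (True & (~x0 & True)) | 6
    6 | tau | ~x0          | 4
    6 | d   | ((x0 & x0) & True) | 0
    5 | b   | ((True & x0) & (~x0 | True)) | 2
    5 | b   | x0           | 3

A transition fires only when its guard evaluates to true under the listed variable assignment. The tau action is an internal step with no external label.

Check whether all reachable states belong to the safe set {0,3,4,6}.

Safe = {0,3,4,6}
R = {0,3,6}
  0: ✓
  3: ✓
  6: ✓

Answer: INVARIANT HOLDS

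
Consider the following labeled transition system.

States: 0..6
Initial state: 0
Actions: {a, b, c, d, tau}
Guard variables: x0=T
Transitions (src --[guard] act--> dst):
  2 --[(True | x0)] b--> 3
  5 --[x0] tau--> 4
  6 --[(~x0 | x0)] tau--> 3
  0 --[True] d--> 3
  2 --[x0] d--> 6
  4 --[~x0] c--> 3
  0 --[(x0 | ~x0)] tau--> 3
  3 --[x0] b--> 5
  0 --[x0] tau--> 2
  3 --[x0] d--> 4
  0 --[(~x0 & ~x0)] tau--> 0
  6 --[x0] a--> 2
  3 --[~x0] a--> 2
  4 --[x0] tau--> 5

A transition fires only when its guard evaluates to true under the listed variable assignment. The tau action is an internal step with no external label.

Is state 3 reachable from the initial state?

Answer: REACHABLE

Working:
11 transition(s) survive guard evaluation.
Layer 0: {0}
Layer 1: {2,3}  total {0,2,3}
Layer 2: {4,5,6}  total {0,2,3,4,5,6}
R = {0,2,3,4,5,6}
witness 3: d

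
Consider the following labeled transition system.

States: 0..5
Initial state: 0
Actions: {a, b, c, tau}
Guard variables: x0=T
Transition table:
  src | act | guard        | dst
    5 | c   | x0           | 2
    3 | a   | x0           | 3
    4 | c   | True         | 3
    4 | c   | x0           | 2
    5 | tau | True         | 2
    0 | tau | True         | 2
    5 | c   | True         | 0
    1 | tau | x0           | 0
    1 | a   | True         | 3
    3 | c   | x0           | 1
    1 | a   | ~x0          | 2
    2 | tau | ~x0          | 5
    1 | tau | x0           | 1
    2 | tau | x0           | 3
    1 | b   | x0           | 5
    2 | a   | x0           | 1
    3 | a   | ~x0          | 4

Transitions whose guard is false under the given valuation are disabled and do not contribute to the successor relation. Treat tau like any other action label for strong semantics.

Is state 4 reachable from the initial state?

Answer: UNREACHABLE

Trace:
After dropping false guards: 14 live edges.
L0 = {0}
L1 = {2}  cumulative {0,2}
L2 = {1,3}  cumulative {0,1,2,3}
L3 = {5}  cumulative {0,1,2,3,5}
R = {0,1,2,3,5}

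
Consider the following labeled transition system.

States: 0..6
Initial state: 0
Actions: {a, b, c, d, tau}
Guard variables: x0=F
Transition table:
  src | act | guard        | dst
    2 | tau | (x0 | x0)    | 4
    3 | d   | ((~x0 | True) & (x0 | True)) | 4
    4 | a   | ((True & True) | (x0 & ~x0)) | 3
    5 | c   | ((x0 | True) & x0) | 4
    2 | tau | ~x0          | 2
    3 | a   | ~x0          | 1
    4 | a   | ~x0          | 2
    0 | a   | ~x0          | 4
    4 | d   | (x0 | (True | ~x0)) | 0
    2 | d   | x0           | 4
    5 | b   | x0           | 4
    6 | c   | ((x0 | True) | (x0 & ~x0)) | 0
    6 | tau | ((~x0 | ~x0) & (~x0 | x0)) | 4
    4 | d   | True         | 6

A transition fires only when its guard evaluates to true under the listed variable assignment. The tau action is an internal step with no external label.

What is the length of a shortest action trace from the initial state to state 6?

Answer: 2

Working:
BFS to 6:
  L0 = {0}
  L1 = {4}
  L2 = {2,3,6}
first hit 6 at d=2 via a·d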